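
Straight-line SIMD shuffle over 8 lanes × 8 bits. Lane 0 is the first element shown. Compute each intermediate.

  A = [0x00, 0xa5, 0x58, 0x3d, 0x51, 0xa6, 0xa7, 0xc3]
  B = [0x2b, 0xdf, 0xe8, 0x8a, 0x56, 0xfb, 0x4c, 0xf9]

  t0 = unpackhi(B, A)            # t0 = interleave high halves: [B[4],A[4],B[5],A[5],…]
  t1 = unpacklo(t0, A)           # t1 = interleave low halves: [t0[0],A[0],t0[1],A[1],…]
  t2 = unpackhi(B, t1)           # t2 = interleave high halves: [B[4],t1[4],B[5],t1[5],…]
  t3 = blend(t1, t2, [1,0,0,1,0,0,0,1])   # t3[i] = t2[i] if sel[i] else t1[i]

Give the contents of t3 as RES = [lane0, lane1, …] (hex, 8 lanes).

  t0: 56 51 fb a6 4c a7 f9 c3
  t1: 56 00 51 a5 fb 58 a6 3d
  t2: 56 fb fb 58 4c a6 f9 3d
  t3: 56 00 51 58 fb 58 a6 3d

RES = [ 0x56  0x00  0x51  0x58  0xfb  0x58  0xa6  0x3d ]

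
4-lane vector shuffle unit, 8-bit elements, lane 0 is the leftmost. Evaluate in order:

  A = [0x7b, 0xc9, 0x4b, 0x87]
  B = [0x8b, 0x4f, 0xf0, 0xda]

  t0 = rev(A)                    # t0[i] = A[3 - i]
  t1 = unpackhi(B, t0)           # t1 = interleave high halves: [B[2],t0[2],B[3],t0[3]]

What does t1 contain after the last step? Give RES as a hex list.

t0 = [0x87, 0x4b, 0xc9, 0x7b]
t1 = [0xf0, 0xc9, 0xda, 0x7b]

RES = [0xf0, 0xc9, 0xda, 0x7b]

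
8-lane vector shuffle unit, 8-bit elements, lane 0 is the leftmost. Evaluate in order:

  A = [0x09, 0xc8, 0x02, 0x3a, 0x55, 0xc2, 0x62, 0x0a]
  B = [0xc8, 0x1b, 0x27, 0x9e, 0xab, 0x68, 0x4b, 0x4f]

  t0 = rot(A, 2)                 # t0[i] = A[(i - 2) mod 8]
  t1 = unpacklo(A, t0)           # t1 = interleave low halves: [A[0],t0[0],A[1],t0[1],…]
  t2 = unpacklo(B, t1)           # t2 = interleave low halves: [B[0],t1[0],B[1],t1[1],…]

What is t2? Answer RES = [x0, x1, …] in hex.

RES = [0xc8, 0x09, 0x1b, 0x62, 0x27, 0xc8, 0x9e, 0x0a]

  t0: 62 0a 09 c8 02 3a 55 c2
  t1: 09 62 c8 0a 02 09 3a c8
  t2: c8 09 1b 62 27 c8 9e 0a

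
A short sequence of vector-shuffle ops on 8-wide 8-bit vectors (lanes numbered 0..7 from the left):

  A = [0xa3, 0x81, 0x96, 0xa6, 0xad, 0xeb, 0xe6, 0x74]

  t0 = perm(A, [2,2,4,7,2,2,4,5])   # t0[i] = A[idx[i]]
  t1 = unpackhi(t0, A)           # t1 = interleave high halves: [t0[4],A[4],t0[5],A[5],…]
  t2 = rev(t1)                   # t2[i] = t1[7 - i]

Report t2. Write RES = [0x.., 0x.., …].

RES = [0x74, 0xeb, 0xe6, 0xad, 0xeb, 0x96, 0xad, 0x96]

t0 = [0x96, 0x96, 0xad, 0x74, 0x96, 0x96, 0xad, 0xeb]
t1 = [0x96, 0xad, 0x96, 0xeb, 0xad, 0xe6, 0xeb, 0x74]
t2 = [0x74, 0xeb, 0xe6, 0xad, 0xeb, 0x96, 0xad, 0x96]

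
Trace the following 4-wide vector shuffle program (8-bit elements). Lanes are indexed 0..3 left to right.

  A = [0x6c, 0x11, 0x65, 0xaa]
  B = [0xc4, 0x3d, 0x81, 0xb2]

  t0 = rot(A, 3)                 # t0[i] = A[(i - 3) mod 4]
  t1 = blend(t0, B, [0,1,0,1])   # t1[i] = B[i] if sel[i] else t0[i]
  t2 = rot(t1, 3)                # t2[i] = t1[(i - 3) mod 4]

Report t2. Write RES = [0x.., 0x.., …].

RES = [ 0x3d  0xaa  0xb2  0x11 ]

t0 = [0x11, 0x65, 0xaa, 0x6c]
t1 = [0x11, 0x3d, 0xaa, 0xb2]
t2 = [0x3d, 0xaa, 0xb2, 0x11]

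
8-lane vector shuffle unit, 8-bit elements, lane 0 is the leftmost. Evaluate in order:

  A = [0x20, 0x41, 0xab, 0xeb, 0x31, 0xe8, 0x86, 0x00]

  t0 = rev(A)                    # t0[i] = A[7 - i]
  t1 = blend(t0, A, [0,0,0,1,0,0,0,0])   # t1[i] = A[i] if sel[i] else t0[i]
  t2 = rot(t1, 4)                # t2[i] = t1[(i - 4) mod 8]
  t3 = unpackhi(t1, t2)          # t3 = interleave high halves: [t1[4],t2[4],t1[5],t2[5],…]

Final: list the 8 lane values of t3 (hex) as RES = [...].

RES = [0xeb, 0x00, 0xab, 0x86, 0x41, 0xe8, 0x20, 0xeb]

  t0: 00 86 e8 31 eb ab 41 20
  t1: 00 86 e8 eb eb ab 41 20
  t2: eb ab 41 20 00 86 e8 eb
  t3: eb 00 ab 86 41 e8 20 eb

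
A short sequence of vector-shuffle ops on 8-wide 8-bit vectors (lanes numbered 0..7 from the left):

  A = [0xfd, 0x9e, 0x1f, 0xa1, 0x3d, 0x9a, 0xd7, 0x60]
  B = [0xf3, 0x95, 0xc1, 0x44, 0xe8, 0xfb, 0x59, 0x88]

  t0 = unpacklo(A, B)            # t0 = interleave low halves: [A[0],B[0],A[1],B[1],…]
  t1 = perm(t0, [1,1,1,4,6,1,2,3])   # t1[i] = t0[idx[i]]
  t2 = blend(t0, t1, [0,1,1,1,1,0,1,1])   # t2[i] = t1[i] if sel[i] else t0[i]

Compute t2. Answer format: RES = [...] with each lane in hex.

t0 = [0xfd, 0xf3, 0x9e, 0x95, 0x1f, 0xc1, 0xa1, 0x44]
t1 = [0xf3, 0xf3, 0xf3, 0x1f, 0xa1, 0xf3, 0x9e, 0x95]
t2 = [0xfd, 0xf3, 0xf3, 0x1f, 0xa1, 0xc1, 0x9e, 0x95]

RES = [ 0xfd  0xf3  0xf3  0x1f  0xa1  0xc1  0x9e  0x95 ]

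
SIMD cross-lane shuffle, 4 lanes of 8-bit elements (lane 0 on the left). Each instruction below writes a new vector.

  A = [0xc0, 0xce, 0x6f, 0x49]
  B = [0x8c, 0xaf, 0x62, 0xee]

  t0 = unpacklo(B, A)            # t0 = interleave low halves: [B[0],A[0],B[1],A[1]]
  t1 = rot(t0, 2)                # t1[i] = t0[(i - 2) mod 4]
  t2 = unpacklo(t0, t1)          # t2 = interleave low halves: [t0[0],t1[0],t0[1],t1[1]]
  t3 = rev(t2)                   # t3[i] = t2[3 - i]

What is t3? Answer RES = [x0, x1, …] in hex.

t0 = [0x8c, 0xc0, 0xaf, 0xce]
t1 = [0xaf, 0xce, 0x8c, 0xc0]
t2 = [0x8c, 0xaf, 0xc0, 0xce]
t3 = [0xce, 0xc0, 0xaf, 0x8c]

RES = [ 0xce  0xc0  0xaf  0x8c ]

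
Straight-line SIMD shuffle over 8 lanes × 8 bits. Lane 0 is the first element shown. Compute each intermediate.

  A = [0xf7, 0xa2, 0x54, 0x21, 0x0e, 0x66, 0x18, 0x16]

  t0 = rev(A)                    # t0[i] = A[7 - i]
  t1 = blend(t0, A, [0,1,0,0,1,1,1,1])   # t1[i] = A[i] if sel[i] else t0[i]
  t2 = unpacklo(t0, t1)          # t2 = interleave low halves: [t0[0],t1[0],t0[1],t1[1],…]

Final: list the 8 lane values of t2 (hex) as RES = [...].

  t0: 16 18 66 0e 21 54 a2 f7
  t1: 16 a2 66 0e 0e 66 18 16
  t2: 16 16 18 a2 66 66 0e 0e

RES = [0x16, 0x16, 0x18, 0xa2, 0x66, 0x66, 0x0e, 0x0e]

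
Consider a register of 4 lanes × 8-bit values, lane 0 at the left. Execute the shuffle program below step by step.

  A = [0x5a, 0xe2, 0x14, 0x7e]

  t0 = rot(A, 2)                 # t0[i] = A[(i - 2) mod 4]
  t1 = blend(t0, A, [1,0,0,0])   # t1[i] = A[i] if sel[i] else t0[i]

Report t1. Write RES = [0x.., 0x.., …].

RES = [ 0x5a  0x7e  0x5a  0xe2 ]

  t0: 14 7e 5a e2
  t1: 5a 7e 5a e2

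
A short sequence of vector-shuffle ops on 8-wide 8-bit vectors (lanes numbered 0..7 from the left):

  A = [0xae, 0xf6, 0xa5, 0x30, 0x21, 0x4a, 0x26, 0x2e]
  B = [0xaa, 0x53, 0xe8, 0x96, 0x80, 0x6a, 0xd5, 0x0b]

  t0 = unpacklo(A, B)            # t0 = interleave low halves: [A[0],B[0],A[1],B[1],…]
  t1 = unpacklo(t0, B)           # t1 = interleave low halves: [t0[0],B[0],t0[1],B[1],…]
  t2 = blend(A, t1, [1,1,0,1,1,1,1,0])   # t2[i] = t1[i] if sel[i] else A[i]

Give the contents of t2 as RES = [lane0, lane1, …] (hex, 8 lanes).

RES = [0xae, 0xaa, 0xa5, 0x53, 0xf6, 0xe8, 0x53, 0x2e]

t0 = [0xae, 0xaa, 0xf6, 0x53, 0xa5, 0xe8, 0x30, 0x96]
t1 = [0xae, 0xaa, 0xaa, 0x53, 0xf6, 0xe8, 0x53, 0x96]
t2 = [0xae, 0xaa, 0xa5, 0x53, 0xf6, 0xe8, 0x53, 0x2e]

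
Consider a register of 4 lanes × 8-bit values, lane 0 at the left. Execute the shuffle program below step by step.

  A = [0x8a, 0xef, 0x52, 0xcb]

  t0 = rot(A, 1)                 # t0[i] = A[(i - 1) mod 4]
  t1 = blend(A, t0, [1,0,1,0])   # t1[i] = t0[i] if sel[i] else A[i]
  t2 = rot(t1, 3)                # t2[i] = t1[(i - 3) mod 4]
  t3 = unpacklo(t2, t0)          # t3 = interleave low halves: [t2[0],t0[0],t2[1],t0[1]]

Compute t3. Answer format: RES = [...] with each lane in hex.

t0 = [0xcb, 0x8a, 0xef, 0x52]
t1 = [0xcb, 0xef, 0xef, 0xcb]
t2 = [0xef, 0xef, 0xcb, 0xcb]
t3 = [0xef, 0xcb, 0xef, 0x8a]

RES = [0xef, 0xcb, 0xef, 0x8a]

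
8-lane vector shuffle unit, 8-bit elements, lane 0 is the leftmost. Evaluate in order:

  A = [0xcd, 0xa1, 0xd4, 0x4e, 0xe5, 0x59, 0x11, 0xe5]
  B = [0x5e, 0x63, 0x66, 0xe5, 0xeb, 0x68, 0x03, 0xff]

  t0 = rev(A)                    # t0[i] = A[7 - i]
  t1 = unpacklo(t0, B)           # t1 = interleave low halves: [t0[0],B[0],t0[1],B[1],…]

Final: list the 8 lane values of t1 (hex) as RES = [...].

RES = [ 0xe5  0x5e  0x11  0x63  0x59  0x66  0xe5  0xe5 ]

  t0: e5 11 59 e5 4e d4 a1 cd
  t1: e5 5e 11 63 59 66 e5 e5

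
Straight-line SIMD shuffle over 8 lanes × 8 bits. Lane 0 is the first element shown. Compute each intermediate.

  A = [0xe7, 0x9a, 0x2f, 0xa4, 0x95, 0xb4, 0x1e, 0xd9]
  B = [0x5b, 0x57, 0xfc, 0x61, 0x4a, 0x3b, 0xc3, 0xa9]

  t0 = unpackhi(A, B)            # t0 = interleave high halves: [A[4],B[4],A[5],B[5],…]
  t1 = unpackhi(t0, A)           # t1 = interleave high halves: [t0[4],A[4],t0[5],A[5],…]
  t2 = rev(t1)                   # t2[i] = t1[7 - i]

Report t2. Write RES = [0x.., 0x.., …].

  t0: 95 4a b4 3b 1e c3 d9 a9
  t1: 1e 95 c3 b4 d9 1e a9 d9
  t2: d9 a9 1e d9 b4 c3 95 1e

RES = [0xd9, 0xa9, 0x1e, 0xd9, 0xb4, 0xc3, 0x95, 0x1e]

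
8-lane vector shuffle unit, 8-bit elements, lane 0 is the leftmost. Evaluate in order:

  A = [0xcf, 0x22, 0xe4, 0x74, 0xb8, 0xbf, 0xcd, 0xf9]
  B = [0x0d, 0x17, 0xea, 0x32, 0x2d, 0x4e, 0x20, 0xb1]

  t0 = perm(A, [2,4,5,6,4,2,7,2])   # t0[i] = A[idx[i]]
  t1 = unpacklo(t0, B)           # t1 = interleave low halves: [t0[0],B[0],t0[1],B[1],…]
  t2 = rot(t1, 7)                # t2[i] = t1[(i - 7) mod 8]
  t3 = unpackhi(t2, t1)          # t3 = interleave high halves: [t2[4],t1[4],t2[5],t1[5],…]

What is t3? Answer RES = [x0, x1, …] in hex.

→ t0 |e4|b8|bf|cd|b8|e4|f9|e4|
→ t1 |e4|0d|b8|17|bf|ea|cd|32|
→ t2 |0d|b8|17|bf|ea|cd|32|e4|
→ t3 |ea|bf|cd|ea|32|cd|e4|32|

RES = [0xea, 0xbf, 0xcd, 0xea, 0x32, 0xcd, 0xe4, 0x32]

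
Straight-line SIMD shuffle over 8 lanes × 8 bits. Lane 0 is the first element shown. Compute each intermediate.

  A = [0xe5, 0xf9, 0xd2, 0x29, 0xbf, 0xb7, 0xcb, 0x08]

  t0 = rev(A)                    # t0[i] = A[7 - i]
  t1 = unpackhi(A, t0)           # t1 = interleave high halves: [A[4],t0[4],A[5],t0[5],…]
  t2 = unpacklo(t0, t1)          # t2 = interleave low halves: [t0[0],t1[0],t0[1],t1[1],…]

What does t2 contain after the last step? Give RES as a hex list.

RES = [0x08, 0xbf, 0xcb, 0x29, 0xb7, 0xb7, 0xbf, 0xd2]

→ t0 |08|cb|b7|bf|29|d2|f9|e5|
→ t1 |bf|29|b7|d2|cb|f9|08|e5|
→ t2 |08|bf|cb|29|b7|b7|bf|d2|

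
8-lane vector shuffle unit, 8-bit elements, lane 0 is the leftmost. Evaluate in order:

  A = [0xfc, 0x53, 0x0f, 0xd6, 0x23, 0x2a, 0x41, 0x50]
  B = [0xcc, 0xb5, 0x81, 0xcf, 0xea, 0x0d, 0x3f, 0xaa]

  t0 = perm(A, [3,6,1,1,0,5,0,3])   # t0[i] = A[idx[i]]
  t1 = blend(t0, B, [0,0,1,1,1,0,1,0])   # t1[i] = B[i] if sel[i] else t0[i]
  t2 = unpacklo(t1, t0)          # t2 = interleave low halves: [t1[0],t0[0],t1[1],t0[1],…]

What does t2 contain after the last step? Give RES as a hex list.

RES = [0xd6, 0xd6, 0x41, 0x41, 0x81, 0x53, 0xcf, 0x53]

  t0: d6 41 53 53 fc 2a fc d6
  t1: d6 41 81 cf ea 2a 3f d6
  t2: d6 d6 41 41 81 53 cf 53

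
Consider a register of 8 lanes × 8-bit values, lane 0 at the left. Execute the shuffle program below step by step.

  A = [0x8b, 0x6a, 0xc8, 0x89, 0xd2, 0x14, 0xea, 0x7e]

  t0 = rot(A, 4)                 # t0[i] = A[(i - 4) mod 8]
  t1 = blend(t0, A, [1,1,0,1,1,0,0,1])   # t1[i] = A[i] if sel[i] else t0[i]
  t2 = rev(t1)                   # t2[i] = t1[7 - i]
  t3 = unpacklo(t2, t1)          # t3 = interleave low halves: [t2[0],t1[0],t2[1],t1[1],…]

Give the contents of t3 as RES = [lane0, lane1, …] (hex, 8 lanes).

→ t0 |d2|14|ea|7e|8b|6a|c8|89|
→ t1 |8b|6a|ea|89|d2|6a|c8|7e|
→ t2 |7e|c8|6a|d2|89|ea|6a|8b|
→ t3 |7e|8b|c8|6a|6a|ea|d2|89|

RES = [ 0x7e  0x8b  0xc8  0x6a  0x6a  0xea  0xd2  0x89 ]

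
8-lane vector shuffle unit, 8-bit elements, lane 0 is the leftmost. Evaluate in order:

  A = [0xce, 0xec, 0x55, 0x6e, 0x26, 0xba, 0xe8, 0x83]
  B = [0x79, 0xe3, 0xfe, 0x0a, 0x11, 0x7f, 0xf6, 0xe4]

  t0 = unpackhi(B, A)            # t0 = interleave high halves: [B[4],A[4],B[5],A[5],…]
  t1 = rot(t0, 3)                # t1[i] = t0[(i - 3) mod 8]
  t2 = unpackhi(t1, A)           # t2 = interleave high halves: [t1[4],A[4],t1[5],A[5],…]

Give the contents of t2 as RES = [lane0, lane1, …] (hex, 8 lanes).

RES = [0x26, 0x26, 0x7f, 0xba, 0xba, 0xe8, 0xf6, 0x83]

→ t0 |11|26|7f|ba|f6|e8|e4|83|
→ t1 |e8|e4|83|11|26|7f|ba|f6|
→ t2 |26|26|7f|ba|ba|e8|f6|83|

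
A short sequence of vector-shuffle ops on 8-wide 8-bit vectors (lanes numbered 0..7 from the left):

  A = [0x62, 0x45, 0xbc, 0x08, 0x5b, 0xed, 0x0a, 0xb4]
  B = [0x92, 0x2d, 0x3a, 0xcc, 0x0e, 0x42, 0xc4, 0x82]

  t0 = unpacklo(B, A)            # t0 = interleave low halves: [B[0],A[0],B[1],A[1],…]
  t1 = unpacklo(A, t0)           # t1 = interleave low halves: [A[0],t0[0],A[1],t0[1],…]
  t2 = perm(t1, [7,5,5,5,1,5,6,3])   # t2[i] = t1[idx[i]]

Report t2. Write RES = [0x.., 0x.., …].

  t0: 92 62 2d 45 3a bc cc 08
  t1: 62 92 45 62 bc 2d 08 45
  t2: 45 2d 2d 2d 92 2d 08 62

RES = [0x45, 0x2d, 0x2d, 0x2d, 0x92, 0x2d, 0x08, 0x62]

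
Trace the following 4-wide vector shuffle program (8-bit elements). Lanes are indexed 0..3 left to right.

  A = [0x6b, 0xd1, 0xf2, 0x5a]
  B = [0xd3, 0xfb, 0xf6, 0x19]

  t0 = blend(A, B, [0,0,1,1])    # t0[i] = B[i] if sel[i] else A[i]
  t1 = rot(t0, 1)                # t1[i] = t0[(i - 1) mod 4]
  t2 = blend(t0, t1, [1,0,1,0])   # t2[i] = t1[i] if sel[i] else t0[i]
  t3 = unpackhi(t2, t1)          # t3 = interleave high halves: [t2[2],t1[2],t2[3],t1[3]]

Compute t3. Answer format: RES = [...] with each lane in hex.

RES = [ 0xd1  0xd1  0x19  0xf6 ]

  t0: 6b d1 f6 19
  t1: 19 6b d1 f6
  t2: 19 d1 d1 19
  t3: d1 d1 19 f6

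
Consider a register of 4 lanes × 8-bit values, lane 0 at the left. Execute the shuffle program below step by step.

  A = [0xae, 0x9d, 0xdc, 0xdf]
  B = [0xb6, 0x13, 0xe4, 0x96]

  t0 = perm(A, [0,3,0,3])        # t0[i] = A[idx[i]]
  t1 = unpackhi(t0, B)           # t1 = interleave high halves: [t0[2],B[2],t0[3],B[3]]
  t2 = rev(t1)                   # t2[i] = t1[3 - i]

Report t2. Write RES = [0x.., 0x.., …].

→ t0 |ae|df|ae|df|
→ t1 |ae|e4|df|96|
→ t2 |96|df|e4|ae|

RES = [0x96, 0xdf, 0xe4, 0xae]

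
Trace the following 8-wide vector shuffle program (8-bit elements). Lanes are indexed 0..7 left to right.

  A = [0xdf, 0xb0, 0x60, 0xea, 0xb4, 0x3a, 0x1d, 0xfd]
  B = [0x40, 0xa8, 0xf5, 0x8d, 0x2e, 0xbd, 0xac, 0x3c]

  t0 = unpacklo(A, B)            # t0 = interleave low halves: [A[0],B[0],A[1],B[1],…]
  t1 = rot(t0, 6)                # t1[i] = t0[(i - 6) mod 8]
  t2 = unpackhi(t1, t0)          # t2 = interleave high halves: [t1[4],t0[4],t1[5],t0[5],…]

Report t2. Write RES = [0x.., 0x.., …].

→ t0 |df|40|b0|a8|60|f5|ea|8d|
→ t1 |b0|a8|60|f5|ea|8d|df|40|
→ t2 |ea|60|8d|f5|df|ea|40|8d|

RES = [ 0xea  0x60  0x8d  0xf5  0xdf  0xea  0x40  0x8d ]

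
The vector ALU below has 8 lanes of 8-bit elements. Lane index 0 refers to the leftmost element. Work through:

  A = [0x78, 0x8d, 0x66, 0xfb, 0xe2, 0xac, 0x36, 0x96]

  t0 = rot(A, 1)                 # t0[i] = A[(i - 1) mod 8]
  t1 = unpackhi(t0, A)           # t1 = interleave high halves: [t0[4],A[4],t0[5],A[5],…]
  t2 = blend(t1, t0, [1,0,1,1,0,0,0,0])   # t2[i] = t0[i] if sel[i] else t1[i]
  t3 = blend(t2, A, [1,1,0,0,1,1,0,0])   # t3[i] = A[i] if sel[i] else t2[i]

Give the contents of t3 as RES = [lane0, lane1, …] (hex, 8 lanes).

RES = [0x78, 0x8d, 0x8d, 0x66, 0xe2, 0xac, 0x36, 0x96]

  t0: 96 78 8d 66 fb e2 ac 36
  t1: fb e2 e2 ac ac 36 36 96
  t2: 96 e2 8d 66 ac 36 36 96
  t3: 78 8d 8d 66 e2 ac 36 96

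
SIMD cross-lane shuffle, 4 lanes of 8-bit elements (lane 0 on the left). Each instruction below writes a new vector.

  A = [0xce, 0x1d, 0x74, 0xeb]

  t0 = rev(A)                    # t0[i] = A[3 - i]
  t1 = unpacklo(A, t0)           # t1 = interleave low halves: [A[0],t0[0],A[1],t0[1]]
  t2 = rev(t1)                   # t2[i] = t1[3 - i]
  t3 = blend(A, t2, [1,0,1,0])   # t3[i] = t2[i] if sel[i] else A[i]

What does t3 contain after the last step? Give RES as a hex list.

RES = [0x74, 0x1d, 0xeb, 0xeb]

→ t0 |eb|74|1d|ce|
→ t1 |ce|eb|1d|74|
→ t2 |74|1d|eb|ce|
→ t3 |74|1d|eb|eb|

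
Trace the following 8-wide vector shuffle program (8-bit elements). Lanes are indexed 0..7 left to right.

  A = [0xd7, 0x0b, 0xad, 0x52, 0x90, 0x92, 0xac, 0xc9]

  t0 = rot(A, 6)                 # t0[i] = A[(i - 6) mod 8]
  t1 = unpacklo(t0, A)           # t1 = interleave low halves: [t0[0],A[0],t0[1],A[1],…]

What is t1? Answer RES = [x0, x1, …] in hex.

t0 = [0xad, 0x52, 0x90, 0x92, 0xac, 0xc9, 0xd7, 0x0b]
t1 = [0xad, 0xd7, 0x52, 0x0b, 0x90, 0xad, 0x92, 0x52]

RES = [0xad, 0xd7, 0x52, 0x0b, 0x90, 0xad, 0x92, 0x52]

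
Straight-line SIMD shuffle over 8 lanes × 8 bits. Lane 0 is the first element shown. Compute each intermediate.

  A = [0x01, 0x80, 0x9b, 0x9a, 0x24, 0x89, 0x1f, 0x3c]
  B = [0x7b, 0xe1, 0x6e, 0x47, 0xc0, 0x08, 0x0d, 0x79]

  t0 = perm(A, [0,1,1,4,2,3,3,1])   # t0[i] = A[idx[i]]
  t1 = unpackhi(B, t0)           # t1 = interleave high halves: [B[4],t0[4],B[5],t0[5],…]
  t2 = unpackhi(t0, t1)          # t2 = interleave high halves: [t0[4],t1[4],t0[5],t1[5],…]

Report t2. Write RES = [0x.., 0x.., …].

RES = [0x9b, 0x0d, 0x9a, 0x9a, 0x9a, 0x79, 0x80, 0x80]

  t0: 01 80 80 24 9b 9a 9a 80
  t1: c0 9b 08 9a 0d 9a 79 80
  t2: 9b 0d 9a 9a 9a 79 80 80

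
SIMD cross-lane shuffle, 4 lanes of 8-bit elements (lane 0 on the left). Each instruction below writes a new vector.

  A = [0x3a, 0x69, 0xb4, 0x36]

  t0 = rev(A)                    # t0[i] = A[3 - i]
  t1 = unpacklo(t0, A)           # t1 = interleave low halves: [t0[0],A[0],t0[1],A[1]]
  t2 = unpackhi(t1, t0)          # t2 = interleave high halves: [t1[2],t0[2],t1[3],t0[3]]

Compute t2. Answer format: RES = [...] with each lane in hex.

t0 = [0x36, 0xb4, 0x69, 0x3a]
t1 = [0x36, 0x3a, 0xb4, 0x69]
t2 = [0xb4, 0x69, 0x69, 0x3a]

RES = [ 0xb4  0x69  0x69  0x3a ]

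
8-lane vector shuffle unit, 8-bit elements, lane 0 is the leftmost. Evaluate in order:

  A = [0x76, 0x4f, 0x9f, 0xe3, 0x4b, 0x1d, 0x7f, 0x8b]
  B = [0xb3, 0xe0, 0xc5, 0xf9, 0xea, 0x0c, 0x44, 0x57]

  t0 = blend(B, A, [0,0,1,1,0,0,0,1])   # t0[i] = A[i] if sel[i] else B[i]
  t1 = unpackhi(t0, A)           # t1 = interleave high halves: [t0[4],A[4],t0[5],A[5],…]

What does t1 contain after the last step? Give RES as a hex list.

RES = [ 0xea  0x4b  0x0c  0x1d  0x44  0x7f  0x8b  0x8b ]

→ t0 |b3|e0|9f|e3|ea|0c|44|8b|
→ t1 |ea|4b|0c|1d|44|7f|8b|8b|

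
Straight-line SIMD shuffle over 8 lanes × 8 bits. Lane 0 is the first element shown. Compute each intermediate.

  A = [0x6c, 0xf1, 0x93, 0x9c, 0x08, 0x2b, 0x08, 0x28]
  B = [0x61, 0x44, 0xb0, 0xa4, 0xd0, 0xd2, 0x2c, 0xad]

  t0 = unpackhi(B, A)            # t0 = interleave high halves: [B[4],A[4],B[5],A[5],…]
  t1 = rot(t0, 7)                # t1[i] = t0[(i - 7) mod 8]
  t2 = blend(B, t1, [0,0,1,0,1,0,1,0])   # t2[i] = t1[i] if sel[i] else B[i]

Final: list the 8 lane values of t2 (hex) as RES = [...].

RES = [0x61, 0x44, 0x2b, 0xa4, 0x08, 0xd2, 0x28, 0xad]

  t0: d0 08 d2 2b 2c 08 ad 28
  t1: 08 d2 2b 2c 08 ad 28 d0
  t2: 61 44 2b a4 08 d2 28 ad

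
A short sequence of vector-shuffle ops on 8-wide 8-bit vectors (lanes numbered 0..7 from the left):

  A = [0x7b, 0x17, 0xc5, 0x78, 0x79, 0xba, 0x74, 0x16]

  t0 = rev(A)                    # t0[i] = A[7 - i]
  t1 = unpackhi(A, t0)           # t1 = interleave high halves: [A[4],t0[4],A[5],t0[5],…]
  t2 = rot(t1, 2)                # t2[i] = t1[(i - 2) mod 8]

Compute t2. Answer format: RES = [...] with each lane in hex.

RES = [ 0x16  0x7b  0x79  0x78  0xba  0xc5  0x74  0x17 ]

  t0: 16 74 ba 79 78 c5 17 7b
  t1: 79 78 ba c5 74 17 16 7b
  t2: 16 7b 79 78 ba c5 74 17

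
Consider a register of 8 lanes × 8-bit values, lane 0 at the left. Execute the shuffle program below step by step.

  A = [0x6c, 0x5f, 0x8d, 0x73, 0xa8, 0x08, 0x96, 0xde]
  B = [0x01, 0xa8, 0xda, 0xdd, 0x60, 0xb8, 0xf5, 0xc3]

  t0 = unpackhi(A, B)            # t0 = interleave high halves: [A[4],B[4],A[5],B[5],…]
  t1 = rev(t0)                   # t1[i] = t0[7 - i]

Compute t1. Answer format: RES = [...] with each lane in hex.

→ t0 |a8|60|08|b8|96|f5|de|c3|
→ t1 |c3|de|f5|96|b8|08|60|a8|

RES = [ 0xc3  0xde  0xf5  0x96  0xb8  0x08  0x60  0xa8 ]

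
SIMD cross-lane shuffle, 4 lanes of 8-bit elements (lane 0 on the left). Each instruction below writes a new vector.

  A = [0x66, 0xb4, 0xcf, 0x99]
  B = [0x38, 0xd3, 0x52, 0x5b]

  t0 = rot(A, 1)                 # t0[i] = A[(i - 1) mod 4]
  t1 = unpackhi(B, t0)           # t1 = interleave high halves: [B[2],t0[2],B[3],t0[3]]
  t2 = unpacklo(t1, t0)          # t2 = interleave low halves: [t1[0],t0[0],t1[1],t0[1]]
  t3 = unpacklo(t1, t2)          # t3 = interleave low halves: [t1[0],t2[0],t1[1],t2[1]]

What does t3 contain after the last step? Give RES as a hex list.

  t0: 99 66 b4 cf
  t1: 52 b4 5b cf
  t2: 52 99 b4 66
  t3: 52 52 b4 99

RES = [ 0x52  0x52  0xb4  0x99 ]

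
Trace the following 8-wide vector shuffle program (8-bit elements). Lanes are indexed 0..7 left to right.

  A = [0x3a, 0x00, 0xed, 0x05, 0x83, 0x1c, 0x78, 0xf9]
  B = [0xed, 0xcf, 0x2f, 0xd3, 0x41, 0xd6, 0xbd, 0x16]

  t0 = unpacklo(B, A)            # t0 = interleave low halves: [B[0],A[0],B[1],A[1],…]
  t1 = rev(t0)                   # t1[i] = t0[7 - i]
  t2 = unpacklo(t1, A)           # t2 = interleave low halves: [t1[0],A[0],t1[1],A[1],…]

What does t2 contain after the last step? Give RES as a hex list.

  t0: ed 3a cf 00 2f ed d3 05
  t1: 05 d3 ed 2f 00 cf 3a ed
  t2: 05 3a d3 00 ed ed 2f 05

RES = [0x05, 0x3a, 0xd3, 0x00, 0xed, 0xed, 0x2f, 0x05]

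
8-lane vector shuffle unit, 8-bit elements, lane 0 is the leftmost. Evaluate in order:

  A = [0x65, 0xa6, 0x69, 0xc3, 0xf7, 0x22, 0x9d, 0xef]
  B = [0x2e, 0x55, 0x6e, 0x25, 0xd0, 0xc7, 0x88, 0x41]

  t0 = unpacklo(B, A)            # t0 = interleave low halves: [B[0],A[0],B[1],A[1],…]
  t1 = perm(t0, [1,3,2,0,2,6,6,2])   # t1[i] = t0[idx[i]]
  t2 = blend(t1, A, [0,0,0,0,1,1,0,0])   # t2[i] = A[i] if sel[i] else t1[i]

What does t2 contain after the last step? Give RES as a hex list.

RES = [ 0x65  0xa6  0x55  0x2e  0xf7  0x22  0x25  0x55 ]

  t0: 2e 65 55 a6 6e 69 25 c3
  t1: 65 a6 55 2e 55 25 25 55
  t2: 65 a6 55 2e f7 22 25 55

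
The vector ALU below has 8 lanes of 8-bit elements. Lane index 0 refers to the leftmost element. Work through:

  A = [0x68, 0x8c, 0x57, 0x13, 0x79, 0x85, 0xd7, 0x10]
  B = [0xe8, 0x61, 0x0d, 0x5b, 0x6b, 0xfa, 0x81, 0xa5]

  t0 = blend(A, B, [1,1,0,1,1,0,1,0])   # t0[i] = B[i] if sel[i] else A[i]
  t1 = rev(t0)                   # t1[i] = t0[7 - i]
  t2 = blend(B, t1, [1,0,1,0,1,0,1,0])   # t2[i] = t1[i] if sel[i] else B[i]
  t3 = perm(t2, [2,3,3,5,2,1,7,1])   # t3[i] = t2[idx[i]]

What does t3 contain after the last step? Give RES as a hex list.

RES = [0x85, 0x5b, 0x5b, 0xfa, 0x85, 0x61, 0xa5, 0x61]

  t0: e8 61 57 5b 6b 85 81 10
  t1: 10 81 85 6b 5b 57 61 e8
  t2: 10 61 85 5b 5b fa 61 a5
  t3: 85 5b 5b fa 85 61 a5 61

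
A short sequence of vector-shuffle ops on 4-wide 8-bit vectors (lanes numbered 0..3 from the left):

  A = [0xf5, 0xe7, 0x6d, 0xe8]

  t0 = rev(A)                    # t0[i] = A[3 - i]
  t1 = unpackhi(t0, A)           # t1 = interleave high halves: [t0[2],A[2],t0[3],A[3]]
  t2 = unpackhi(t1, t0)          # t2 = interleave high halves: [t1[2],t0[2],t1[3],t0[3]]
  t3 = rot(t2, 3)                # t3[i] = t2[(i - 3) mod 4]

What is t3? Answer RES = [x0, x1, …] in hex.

→ t0 |e8|6d|e7|f5|
→ t1 |e7|6d|f5|e8|
→ t2 |f5|e7|e8|f5|
→ t3 |e7|e8|f5|f5|

RES = [ 0xe7  0xe8  0xf5  0xf5 ]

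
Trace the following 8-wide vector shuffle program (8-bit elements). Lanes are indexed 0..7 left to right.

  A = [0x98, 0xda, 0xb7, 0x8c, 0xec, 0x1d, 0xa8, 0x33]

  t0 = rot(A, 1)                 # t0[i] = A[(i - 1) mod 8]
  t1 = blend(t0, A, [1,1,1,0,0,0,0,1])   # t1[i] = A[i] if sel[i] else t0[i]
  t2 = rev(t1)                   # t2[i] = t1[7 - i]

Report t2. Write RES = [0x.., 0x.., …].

RES = [0x33, 0x1d, 0xec, 0x8c, 0xb7, 0xb7, 0xda, 0x98]

t0 = [0x33, 0x98, 0xda, 0xb7, 0x8c, 0xec, 0x1d, 0xa8]
t1 = [0x98, 0xda, 0xb7, 0xb7, 0x8c, 0xec, 0x1d, 0x33]
t2 = [0x33, 0x1d, 0xec, 0x8c, 0xb7, 0xb7, 0xda, 0x98]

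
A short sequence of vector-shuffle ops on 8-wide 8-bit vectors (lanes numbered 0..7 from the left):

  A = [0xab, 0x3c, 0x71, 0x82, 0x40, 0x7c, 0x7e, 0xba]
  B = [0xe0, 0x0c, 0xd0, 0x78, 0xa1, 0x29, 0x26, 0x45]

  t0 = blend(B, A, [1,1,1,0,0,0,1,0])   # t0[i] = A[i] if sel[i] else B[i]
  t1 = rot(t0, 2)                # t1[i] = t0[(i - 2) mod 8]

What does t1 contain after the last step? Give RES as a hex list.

t0 = [0xab, 0x3c, 0x71, 0x78, 0xa1, 0x29, 0x7e, 0x45]
t1 = [0x7e, 0x45, 0xab, 0x3c, 0x71, 0x78, 0xa1, 0x29]

RES = [0x7e, 0x45, 0xab, 0x3c, 0x71, 0x78, 0xa1, 0x29]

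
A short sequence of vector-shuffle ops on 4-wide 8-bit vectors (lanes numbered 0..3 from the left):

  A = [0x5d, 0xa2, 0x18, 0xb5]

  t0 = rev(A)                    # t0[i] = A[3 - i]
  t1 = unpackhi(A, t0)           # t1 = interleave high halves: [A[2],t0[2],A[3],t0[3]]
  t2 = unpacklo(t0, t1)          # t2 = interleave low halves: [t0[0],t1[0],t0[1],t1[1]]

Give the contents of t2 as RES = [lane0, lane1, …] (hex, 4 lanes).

  t0: b5 18 a2 5d
  t1: 18 a2 b5 5d
  t2: b5 18 18 a2

RES = [ 0xb5  0x18  0x18  0xa2 ]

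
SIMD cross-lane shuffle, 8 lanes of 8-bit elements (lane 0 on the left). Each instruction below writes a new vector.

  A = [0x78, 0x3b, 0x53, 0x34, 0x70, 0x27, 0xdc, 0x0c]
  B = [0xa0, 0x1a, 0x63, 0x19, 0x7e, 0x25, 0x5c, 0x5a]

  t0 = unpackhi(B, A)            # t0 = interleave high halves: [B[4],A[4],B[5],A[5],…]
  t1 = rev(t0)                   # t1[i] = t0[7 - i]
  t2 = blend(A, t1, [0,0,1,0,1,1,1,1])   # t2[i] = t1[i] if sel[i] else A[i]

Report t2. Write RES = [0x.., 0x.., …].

RES = [ 0x78  0x3b  0xdc  0x34  0x27  0x25  0x70  0x7e ]

  t0: 7e 70 25 27 5c dc 5a 0c
  t1: 0c 5a dc 5c 27 25 70 7e
  t2: 78 3b dc 34 27 25 70 7e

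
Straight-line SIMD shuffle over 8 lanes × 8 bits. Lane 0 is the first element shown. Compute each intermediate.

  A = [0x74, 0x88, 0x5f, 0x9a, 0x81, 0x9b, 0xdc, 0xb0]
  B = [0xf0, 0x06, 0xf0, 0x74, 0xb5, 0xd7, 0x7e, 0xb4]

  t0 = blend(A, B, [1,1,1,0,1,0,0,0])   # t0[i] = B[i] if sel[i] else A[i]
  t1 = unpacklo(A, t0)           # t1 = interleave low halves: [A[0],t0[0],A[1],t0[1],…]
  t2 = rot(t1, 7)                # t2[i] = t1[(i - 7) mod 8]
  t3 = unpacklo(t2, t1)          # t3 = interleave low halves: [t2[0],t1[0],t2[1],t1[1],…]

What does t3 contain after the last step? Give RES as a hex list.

RES = [0xf0, 0x74, 0x88, 0xf0, 0x06, 0x88, 0x5f, 0x06]

t0 = [0xf0, 0x06, 0xf0, 0x9a, 0xb5, 0x9b, 0xdc, 0xb0]
t1 = [0x74, 0xf0, 0x88, 0x06, 0x5f, 0xf0, 0x9a, 0x9a]
t2 = [0xf0, 0x88, 0x06, 0x5f, 0xf0, 0x9a, 0x9a, 0x74]
t3 = [0xf0, 0x74, 0x88, 0xf0, 0x06, 0x88, 0x5f, 0x06]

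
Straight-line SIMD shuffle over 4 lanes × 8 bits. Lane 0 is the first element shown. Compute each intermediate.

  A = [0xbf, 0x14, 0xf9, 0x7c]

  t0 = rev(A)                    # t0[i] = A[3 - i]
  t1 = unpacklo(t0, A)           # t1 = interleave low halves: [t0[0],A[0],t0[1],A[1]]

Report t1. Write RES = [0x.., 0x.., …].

RES = [0x7c, 0xbf, 0xf9, 0x14]

t0 = [0x7c, 0xf9, 0x14, 0xbf]
t1 = [0x7c, 0xbf, 0xf9, 0x14]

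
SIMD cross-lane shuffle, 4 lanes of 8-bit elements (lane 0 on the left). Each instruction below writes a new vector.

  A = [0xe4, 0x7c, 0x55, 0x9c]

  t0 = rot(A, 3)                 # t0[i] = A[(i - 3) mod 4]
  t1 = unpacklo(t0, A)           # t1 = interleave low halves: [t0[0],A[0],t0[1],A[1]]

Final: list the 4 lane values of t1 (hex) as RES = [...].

RES = [0x7c, 0xe4, 0x55, 0x7c]

  t0: 7c 55 9c e4
  t1: 7c e4 55 7c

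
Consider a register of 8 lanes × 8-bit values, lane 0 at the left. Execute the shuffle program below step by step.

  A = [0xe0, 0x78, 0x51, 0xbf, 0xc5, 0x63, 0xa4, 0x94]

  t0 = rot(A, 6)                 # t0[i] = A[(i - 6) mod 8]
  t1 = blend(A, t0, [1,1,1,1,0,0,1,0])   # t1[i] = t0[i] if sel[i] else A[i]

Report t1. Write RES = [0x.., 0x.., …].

  t0: 51 bf c5 63 a4 94 e0 78
  t1: 51 bf c5 63 c5 63 e0 94

RES = [0x51, 0xbf, 0xc5, 0x63, 0xc5, 0x63, 0xe0, 0x94]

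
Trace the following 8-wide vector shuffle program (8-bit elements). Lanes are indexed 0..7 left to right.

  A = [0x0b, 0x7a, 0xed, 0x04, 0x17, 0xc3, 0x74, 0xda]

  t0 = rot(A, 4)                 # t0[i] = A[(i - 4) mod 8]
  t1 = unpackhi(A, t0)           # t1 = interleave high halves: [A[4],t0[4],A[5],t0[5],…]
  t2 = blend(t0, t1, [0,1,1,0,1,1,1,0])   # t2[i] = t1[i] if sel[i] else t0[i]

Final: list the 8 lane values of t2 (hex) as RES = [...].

  t0: 17 c3 74 da 0b 7a ed 04
  t1: 17 0b c3 7a 74 ed da 04
  t2: 17 0b c3 da 74 ed da 04

RES = [0x17, 0x0b, 0xc3, 0xda, 0x74, 0xed, 0xda, 0x04]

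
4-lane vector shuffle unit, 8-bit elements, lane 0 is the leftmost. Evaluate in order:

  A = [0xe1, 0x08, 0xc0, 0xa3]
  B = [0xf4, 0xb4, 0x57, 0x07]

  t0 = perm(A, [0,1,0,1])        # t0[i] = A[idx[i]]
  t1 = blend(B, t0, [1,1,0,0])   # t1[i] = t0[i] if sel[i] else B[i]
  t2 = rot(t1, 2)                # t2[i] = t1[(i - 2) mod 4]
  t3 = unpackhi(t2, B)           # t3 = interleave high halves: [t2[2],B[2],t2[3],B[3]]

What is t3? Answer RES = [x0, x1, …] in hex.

RES = [ 0xe1  0x57  0x08  0x07 ]

  t0: e1 08 e1 08
  t1: e1 08 57 07
  t2: 57 07 e1 08
  t3: e1 57 08 07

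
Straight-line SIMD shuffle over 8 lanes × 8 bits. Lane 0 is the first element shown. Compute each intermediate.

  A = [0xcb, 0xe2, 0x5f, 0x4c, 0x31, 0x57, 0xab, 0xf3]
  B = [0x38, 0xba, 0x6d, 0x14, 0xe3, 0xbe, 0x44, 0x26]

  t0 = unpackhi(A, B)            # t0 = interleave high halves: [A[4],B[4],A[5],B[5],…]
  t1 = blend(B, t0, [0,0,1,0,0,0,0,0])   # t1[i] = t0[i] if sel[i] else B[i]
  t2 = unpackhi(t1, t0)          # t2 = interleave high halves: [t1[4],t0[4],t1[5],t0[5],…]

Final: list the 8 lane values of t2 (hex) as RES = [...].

→ t0 |31|e3|57|be|ab|44|f3|26|
→ t1 |38|ba|57|14|e3|be|44|26|
→ t2 |e3|ab|be|44|44|f3|26|26|

RES = [ 0xe3  0xab  0xbe  0x44  0x44  0xf3  0x26  0x26 ]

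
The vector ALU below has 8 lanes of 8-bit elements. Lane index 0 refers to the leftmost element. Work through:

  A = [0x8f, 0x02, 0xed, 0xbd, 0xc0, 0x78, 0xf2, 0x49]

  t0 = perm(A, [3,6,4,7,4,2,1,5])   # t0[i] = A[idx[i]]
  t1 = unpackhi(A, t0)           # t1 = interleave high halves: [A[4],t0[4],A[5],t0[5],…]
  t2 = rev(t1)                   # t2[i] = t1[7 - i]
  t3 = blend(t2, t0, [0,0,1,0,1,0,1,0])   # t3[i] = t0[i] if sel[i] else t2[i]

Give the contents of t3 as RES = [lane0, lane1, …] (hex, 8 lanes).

RES = [ 0x78  0x49  0xc0  0xf2  0xc0  0x78  0x02  0xc0 ]

t0 = [0xbd, 0xf2, 0xc0, 0x49, 0xc0, 0xed, 0x02, 0x78]
t1 = [0xc0, 0xc0, 0x78, 0xed, 0xf2, 0x02, 0x49, 0x78]
t2 = [0x78, 0x49, 0x02, 0xf2, 0xed, 0x78, 0xc0, 0xc0]
t3 = [0x78, 0x49, 0xc0, 0xf2, 0xc0, 0x78, 0x02, 0xc0]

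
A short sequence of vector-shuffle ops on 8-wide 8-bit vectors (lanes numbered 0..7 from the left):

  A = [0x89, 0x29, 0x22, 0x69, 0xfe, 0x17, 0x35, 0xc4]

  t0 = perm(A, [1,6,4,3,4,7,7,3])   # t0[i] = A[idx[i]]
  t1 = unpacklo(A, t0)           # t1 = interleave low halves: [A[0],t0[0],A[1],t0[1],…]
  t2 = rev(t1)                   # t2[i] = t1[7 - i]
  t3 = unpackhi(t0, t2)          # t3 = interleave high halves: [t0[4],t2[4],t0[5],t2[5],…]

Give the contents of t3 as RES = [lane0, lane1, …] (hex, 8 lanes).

RES = [0xfe, 0x35, 0xc4, 0x29, 0xc4, 0x29, 0x69, 0x89]

  t0: 29 35 fe 69 fe c4 c4 69
  t1: 89 29 29 35 22 fe 69 69
  t2: 69 69 fe 22 35 29 29 89
  t3: fe 35 c4 29 c4 29 69 89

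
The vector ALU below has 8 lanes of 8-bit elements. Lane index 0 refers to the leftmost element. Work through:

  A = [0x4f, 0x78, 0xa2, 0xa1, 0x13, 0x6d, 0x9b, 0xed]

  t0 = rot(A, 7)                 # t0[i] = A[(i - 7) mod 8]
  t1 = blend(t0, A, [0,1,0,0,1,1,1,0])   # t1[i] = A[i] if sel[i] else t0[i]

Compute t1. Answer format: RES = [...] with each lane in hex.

RES = [ 0x78  0x78  0xa1  0x13  0x13  0x6d  0x9b  0x4f ]

t0 = [0x78, 0xa2, 0xa1, 0x13, 0x6d, 0x9b, 0xed, 0x4f]
t1 = [0x78, 0x78, 0xa1, 0x13, 0x13, 0x6d, 0x9b, 0x4f]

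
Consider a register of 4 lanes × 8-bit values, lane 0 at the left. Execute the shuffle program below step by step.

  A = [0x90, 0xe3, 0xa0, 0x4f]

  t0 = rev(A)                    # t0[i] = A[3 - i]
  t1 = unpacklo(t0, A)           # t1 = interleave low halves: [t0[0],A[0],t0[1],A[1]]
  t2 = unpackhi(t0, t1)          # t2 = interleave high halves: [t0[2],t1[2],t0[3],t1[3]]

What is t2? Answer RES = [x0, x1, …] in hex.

RES = [0xe3, 0xa0, 0x90, 0xe3]

t0 = [0x4f, 0xa0, 0xe3, 0x90]
t1 = [0x4f, 0x90, 0xa0, 0xe3]
t2 = [0xe3, 0xa0, 0x90, 0xe3]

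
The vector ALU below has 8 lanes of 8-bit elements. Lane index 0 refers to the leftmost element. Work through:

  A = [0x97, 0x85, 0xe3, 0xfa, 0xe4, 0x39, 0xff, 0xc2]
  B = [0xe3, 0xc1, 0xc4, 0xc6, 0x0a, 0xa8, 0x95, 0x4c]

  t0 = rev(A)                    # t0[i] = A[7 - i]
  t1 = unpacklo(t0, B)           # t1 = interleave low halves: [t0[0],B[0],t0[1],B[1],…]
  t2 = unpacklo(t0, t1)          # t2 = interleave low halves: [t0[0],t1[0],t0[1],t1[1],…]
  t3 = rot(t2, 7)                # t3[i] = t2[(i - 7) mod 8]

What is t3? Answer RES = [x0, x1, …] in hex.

t0 = [0xc2, 0xff, 0x39, 0xe4, 0xfa, 0xe3, 0x85, 0x97]
t1 = [0xc2, 0xe3, 0xff, 0xc1, 0x39, 0xc4, 0xe4, 0xc6]
t2 = [0xc2, 0xc2, 0xff, 0xe3, 0x39, 0xff, 0xe4, 0xc1]
t3 = [0xc2, 0xff, 0xe3, 0x39, 0xff, 0xe4, 0xc1, 0xc2]

RES = [0xc2, 0xff, 0xe3, 0x39, 0xff, 0xe4, 0xc1, 0xc2]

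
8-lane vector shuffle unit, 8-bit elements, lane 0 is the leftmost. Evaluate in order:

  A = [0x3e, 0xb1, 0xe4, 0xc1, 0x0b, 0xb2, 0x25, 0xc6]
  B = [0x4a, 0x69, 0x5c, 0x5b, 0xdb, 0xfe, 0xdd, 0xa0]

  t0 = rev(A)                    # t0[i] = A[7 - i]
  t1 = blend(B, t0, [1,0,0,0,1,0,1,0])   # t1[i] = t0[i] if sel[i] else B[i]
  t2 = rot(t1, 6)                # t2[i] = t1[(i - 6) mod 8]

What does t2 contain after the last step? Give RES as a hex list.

→ t0 |c6|25|b2|0b|c1|e4|b1|3e|
→ t1 |c6|69|5c|5b|c1|fe|b1|a0|
→ t2 |5c|5b|c1|fe|b1|a0|c6|69|

RES = [0x5c, 0x5b, 0xc1, 0xfe, 0xb1, 0xa0, 0xc6, 0x69]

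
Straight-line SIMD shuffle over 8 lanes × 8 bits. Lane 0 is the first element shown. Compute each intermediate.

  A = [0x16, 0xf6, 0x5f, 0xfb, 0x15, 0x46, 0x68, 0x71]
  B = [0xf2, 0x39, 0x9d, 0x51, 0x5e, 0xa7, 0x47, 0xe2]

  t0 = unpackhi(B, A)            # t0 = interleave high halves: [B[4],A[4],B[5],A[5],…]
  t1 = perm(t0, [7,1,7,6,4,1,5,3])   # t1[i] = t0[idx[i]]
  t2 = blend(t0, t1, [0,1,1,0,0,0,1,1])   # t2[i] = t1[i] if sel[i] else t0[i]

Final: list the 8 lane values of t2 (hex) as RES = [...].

RES = [0x5e, 0x15, 0x71, 0x46, 0x47, 0x68, 0x68, 0x46]

  t0: 5e 15 a7 46 47 68 e2 71
  t1: 71 15 71 e2 47 15 68 46
  t2: 5e 15 71 46 47 68 68 46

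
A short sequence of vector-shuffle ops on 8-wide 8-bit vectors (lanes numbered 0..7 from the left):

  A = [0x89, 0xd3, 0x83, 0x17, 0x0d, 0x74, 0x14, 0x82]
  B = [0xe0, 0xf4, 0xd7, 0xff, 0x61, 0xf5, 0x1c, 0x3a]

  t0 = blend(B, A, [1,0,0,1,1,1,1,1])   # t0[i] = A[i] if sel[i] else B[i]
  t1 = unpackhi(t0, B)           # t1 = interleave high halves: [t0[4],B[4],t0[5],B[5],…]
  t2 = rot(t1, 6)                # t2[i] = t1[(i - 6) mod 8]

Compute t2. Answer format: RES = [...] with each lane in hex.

RES = [ 0x74  0xf5  0x14  0x1c  0x82  0x3a  0x0d  0x61 ]

→ t0 |89|f4|d7|17|0d|74|14|82|
→ t1 |0d|61|74|f5|14|1c|82|3a|
→ t2 |74|f5|14|1c|82|3a|0d|61|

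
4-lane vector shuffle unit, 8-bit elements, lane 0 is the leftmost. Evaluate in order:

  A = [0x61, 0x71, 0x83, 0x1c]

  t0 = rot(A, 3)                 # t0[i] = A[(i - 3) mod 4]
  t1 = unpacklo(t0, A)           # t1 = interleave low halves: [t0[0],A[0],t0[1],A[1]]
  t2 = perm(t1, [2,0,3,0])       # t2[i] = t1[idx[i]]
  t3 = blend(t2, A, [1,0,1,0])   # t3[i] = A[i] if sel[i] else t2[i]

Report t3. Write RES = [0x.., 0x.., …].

  t0: 71 83 1c 61
  t1: 71 61 83 71
  t2: 83 71 71 71
  t3: 61 71 83 71

RES = [ 0x61  0x71  0x83  0x71 ]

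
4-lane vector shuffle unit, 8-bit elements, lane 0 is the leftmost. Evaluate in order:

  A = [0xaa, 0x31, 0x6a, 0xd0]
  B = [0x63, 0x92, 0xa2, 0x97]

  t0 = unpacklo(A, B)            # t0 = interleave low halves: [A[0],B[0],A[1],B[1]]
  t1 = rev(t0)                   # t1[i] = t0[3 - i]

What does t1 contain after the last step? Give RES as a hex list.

RES = [0x92, 0x31, 0x63, 0xaa]

  t0: aa 63 31 92
  t1: 92 31 63 aa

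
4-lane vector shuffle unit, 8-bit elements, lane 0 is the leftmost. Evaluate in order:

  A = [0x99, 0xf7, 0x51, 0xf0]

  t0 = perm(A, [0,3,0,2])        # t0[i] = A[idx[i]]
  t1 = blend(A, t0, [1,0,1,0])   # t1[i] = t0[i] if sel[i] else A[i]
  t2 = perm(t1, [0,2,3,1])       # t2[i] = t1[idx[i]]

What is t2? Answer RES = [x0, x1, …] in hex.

RES = [ 0x99  0x99  0xf0  0xf7 ]

→ t0 |99|f0|99|51|
→ t1 |99|f7|99|f0|
→ t2 |99|99|f0|f7|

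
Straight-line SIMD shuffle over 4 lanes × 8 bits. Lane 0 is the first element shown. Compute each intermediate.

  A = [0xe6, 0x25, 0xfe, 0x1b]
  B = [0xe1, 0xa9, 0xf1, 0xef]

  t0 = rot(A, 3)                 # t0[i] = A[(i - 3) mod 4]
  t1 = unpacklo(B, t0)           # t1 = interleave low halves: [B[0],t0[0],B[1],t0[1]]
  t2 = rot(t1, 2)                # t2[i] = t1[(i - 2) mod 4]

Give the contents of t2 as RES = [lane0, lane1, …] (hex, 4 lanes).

→ t0 |25|fe|1b|e6|
→ t1 |e1|25|a9|fe|
→ t2 |a9|fe|e1|25|

RES = [ 0xa9  0xfe  0xe1  0x25 ]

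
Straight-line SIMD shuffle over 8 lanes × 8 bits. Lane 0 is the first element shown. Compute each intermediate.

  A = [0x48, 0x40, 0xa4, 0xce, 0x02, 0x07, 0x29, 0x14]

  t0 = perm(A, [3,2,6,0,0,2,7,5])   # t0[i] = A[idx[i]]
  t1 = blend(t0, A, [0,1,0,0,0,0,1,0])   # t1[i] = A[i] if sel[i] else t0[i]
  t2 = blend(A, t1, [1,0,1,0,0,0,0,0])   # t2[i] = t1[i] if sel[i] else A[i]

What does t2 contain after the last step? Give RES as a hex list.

t0 = [0xce, 0xa4, 0x29, 0x48, 0x48, 0xa4, 0x14, 0x07]
t1 = [0xce, 0x40, 0x29, 0x48, 0x48, 0xa4, 0x29, 0x07]
t2 = [0xce, 0x40, 0x29, 0xce, 0x02, 0x07, 0x29, 0x14]

RES = [0xce, 0x40, 0x29, 0xce, 0x02, 0x07, 0x29, 0x14]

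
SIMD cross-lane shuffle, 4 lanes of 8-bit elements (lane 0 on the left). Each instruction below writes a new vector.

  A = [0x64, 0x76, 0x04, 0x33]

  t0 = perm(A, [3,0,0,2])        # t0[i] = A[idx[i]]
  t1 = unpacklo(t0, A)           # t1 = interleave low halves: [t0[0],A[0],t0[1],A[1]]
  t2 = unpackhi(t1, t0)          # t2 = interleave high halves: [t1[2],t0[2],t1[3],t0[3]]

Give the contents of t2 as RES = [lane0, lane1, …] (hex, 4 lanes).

RES = [ 0x64  0x64  0x76  0x04 ]

t0 = [0x33, 0x64, 0x64, 0x04]
t1 = [0x33, 0x64, 0x64, 0x76]
t2 = [0x64, 0x64, 0x76, 0x04]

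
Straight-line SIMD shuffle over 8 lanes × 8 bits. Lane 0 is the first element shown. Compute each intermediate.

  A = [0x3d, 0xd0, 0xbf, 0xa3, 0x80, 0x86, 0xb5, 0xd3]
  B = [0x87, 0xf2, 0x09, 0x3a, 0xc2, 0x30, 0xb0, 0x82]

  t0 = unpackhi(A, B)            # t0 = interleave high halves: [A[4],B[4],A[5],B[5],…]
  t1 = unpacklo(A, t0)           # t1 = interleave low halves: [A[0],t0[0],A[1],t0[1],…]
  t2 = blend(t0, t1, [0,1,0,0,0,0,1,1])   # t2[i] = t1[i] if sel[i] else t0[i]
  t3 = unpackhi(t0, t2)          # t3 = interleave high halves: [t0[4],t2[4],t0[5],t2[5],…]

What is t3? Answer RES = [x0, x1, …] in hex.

RES = [ 0xb5  0xb5  0xb0  0xb0  0xd3  0xa3  0x82  0x30 ]

→ t0 |80|c2|86|30|b5|b0|d3|82|
→ t1 |3d|80|d0|c2|bf|86|a3|30|
→ t2 |80|80|86|30|b5|b0|a3|30|
→ t3 |b5|b5|b0|b0|d3|a3|82|30|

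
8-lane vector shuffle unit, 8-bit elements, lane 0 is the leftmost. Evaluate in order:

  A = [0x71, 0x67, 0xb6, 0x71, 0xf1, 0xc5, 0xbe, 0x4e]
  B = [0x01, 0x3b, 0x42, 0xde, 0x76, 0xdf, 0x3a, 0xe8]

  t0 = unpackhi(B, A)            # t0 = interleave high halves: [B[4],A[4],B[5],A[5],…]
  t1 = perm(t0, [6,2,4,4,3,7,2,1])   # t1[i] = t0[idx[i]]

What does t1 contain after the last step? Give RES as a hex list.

RES = [0xe8, 0xdf, 0x3a, 0x3a, 0xc5, 0x4e, 0xdf, 0xf1]

t0 = [0x76, 0xf1, 0xdf, 0xc5, 0x3a, 0xbe, 0xe8, 0x4e]
t1 = [0xe8, 0xdf, 0x3a, 0x3a, 0xc5, 0x4e, 0xdf, 0xf1]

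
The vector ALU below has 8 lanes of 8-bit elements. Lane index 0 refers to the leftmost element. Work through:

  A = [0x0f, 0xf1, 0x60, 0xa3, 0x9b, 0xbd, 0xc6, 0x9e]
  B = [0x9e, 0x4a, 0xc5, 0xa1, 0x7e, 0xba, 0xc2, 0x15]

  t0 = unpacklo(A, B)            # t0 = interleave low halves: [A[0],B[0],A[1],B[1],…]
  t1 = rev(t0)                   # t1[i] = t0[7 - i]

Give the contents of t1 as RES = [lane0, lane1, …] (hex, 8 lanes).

RES = [ 0xa1  0xa3  0xc5  0x60  0x4a  0xf1  0x9e  0x0f ]

t0 = [0x0f, 0x9e, 0xf1, 0x4a, 0x60, 0xc5, 0xa3, 0xa1]
t1 = [0xa1, 0xa3, 0xc5, 0x60, 0x4a, 0xf1, 0x9e, 0x0f]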